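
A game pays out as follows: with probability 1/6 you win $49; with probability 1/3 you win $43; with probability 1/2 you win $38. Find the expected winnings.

E[payout] = 49·1/6 + 43·1/3 + 38·1/2
 = 49/6 + 43/3 + 19
 = 83/2

41.5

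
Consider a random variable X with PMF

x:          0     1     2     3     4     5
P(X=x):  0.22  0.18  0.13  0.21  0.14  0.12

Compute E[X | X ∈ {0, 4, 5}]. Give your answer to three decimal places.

2.417

P(X ∈ {0, 4, 5}) = 0.22 + 0.14 + 0.12 = 0.48.
E[X | X ∈ {0, 4, 5}] = [0·0.22 + 4·0.14 + 5·0.12] / 0.48
 = 1.16 / 0.48
 = 29/12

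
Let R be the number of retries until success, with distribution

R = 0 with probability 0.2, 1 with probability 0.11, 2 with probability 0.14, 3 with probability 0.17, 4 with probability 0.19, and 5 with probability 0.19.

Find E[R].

2.61

E[R] = Σ r·P(R=r)
 = 0·0.2 + 1·0.11 + 2·0.14 + 3·0.17 + 4·0.19 + 5·0.19
 = 0 + 0.11 + 0.28 + 0.51 + 0.76 + 0.95
 = 2.61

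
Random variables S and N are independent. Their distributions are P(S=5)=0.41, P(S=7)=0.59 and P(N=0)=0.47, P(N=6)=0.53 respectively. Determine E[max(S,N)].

E[max(S,N)] = Σ_s Σ_n max(s,n) · P(S=s)P(N=n)
 = 5·0.1927 + 6·0.2173 + 7·0.2773 + 7·0.3127
 = 0.9635 + 1.3038 + 1.9411 + 2.1889
 = 6.3973

6.3973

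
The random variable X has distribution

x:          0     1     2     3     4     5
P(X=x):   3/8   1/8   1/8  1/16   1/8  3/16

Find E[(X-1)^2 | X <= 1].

P(X <= 1) = 3/8 + 1/8 = 1/2.
E[(X-1)^2 | X <= 1] = [1·3/8 + 0·1/8] / (1/2)
 = 3/8 / (1/2)
 = 3/4

0.75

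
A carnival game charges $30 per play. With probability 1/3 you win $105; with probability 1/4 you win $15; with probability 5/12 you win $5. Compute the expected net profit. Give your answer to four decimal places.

10.8333

E[payout] = 105·1/3 + 15·1/4 + 5·5/12
 = 35 + 15/4 + 25/12
 = 245/6
Net = 245/6 - 30 = 65/6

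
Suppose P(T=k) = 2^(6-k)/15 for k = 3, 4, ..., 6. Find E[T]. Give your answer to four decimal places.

3.7333

E[T] = Σ t·P(T=t)
 = 3·8/15 + 4·4/15 + 5·2/15 + 6·1/15
 = 8/5 + 16/15 + 2/3 + 2/5
 = 56/15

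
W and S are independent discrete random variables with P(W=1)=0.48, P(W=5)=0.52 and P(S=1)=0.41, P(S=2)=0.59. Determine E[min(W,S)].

E[min(W,S)] = Σ_w Σ_s min(w,s) · P(W=w)P(S=s)
 = 1·0.1968 + 1·0.2832 + 1·0.2132 + 2·0.3068
 = 0.1968 + 0.2832 + 0.2132 + 0.6136
 = 1.3068

1.3068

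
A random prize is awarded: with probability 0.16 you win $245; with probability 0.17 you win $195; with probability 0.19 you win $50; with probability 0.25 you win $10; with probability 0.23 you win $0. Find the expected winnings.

E[payout] = 245·0.16 + 195·0.17 + 50·0.19 + 10·0.25 + 0·0.23
 = 39.2 + 33.15 + 9.5 + 2.5 + 0
 = 84.35

84.35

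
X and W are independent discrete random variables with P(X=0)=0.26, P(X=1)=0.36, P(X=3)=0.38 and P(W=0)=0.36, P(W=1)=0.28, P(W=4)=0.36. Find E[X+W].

E[X+W] = Σ_x Σ_w (x+w) · P(X=x)P(W=w)
 = 0·0.0936 + 1·0.0728 + 4·0.0936 + 1·0.1296 + 2·0.1008 + 5·0.1296 + 3·0.1368 + 4·0.1064 + 7·0.1368
 = 0 + 0.0728 + 0.3744 + 0.1296 + 0.2016 + 0.648 + 0.4104 + 0.4256 + 0.9576
 = 3.22

3.22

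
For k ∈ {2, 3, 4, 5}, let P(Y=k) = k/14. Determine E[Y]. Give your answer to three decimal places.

3.857

E[Y] = Σ y·P(Y=y)
 = 2·1/7 + 3·3/14 + 4·2/7 + 5·5/14
 = 2/7 + 9/14 + 8/7 + 25/14
 = 27/7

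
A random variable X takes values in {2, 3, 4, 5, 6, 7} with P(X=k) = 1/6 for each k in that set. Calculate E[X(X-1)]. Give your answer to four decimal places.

E[X(X-1)] = Σ x(x-1)·P(X=x)
 = 2·1/6 + 6·1/6 + 12·1/6 + 20·1/6 + 30·1/6 + 42·1/6
 = 1/3 + 1 + 2 + 10/3 + 5 + 7
 = 56/3

18.6667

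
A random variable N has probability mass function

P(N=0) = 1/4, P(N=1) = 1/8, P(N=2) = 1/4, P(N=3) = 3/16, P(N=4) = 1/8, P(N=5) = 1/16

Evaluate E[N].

2

E[N] = Σ n·P(N=n)
 = 0·1/4 + 1·1/8 + 2·1/4 + 3·3/16 + 4·1/8 + 5·1/16
 = 0 + 1/8 + 1/2 + 9/16 + 1/2 + 5/16
 = 2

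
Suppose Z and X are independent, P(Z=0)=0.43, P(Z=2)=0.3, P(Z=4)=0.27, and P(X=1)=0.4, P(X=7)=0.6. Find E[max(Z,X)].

5.044

E[max(Z,X)] = Σ_z Σ_x max(z,x) · P(Z=z)P(X=x)
 = 1·0.172 + 7·0.258 + 2·0.12 + 7·0.18 + 4·0.108 + 7·0.162
 = 0.172 + 1.806 + 0.24 + 1.26 + 0.432 + 1.134
 = 5.044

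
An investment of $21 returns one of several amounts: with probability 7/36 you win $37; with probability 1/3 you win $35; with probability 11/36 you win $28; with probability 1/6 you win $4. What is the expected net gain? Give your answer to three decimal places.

E[payout] = 37·7/36 + 35·1/3 + 28·11/36 + 4·1/6
 = 259/36 + 35/3 + 77/9 + 2/3
 = 337/12
Net = 337/12 - 21 = 85/12

7.083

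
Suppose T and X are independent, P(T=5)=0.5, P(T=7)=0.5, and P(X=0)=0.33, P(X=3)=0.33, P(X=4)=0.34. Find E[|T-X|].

E[|T-X|] = Σ_t Σ_x |t-x| · P(T=t)P(X=x)
 = 5·0.165 + 2·0.165 + 1·0.17 + 7·0.165 + 4·0.165 + 3·0.17
 = 0.825 + 0.33 + 0.17 + 1.155 + 0.66 + 0.51
 = 3.65

3.65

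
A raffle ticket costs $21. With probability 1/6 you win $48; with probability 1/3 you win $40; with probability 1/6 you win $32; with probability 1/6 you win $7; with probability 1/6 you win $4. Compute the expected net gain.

7.5

E[payout] = 48·1/6 + 40·1/3 + 32·1/6 + 7·1/6 + 4·1/6
 = 8 + 40/3 + 16/3 + 7/6 + 2/3
 = 57/2
Net = 57/2 - 21 = 15/2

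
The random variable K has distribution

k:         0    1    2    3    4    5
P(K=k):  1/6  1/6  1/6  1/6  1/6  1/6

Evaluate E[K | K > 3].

4.5

P(K > 3) = 1/6 + 1/6 = 1/3.
E[K | K > 3] = [4·1/6 + 5·1/6] / (1/3)
 = 3/2 / (1/3)
 = 9/2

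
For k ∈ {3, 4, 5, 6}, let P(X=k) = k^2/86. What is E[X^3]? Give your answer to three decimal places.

141.488

E[X^3] = Σ x^3·P(X=x)
 = 27·9/86 + 64·8/43 + 125·25/86 + 216·18/43
 = 243/86 + 512/43 + 3125/86 + 3888/43
 = 6084/43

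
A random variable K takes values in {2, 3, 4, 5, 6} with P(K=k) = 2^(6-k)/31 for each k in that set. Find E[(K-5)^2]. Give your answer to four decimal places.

5.8387

E[(K-5)^2] = Σ (k-5)^2·P(K=k)
 = 9·16/31 + 4·8/31 + 1·4/31 + 0·2/31 + 1·1/31
 = 144/31 + 32/31 + 4/31 + 0 + 1/31
 = 181/31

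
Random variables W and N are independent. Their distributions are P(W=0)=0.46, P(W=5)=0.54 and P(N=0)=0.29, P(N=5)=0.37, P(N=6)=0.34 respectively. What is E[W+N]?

E[W+N] = Σ_w Σ_n (w+n) · P(W=w)P(N=n)
 = 0·0.1334 + 5·0.1702 + 6·0.1564 + 5·0.1566 + 10·0.1998 + 11·0.1836
 = 0 + 0.851 + 0.9384 + 0.783 + 1.998 + 2.0196
 = 6.59

6.59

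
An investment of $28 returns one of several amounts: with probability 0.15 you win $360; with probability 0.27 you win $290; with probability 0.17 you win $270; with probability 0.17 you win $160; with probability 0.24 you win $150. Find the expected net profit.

E[payout] = 360·0.15 + 290·0.27 + 270·0.17 + 160·0.17 + 150·0.24
 = 54 + 78.3 + 45.9 + 27.2 + 36
 = 241.4
Net = 241.4 - 28 = 213.4

213.4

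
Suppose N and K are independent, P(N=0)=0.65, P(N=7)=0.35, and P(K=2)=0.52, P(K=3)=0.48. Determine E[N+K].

E[N+K] = Σ_n Σ_k (n+k) · P(N=n)P(K=k)
 = 2·0.338 + 3·0.312 + 9·0.182 + 10·0.168
 = 0.676 + 0.936 + 1.638 + 1.68
 = 4.93

4.93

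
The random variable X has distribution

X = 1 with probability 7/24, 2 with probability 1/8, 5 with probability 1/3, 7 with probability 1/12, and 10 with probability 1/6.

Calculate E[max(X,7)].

7.5

E[max(X,7)] = Σ max(x,7)·P(X=x)
 = 7·7/24 + 7·1/8 + 7·1/3 + 7·1/12 + 10·1/6
 = 49/24 + 7/8 + 7/3 + 7/12 + 5/3
 = 15/2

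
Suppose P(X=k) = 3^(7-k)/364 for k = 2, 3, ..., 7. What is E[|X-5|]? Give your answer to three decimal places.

E[|X-5|] = Σ |x-5|·P(X=x)
 = 3·243/364 + 2·81/364 + 1·27/364 + 0·9/364 + 1·3/364 + 2·1/364
 = 729/364 + 81/182 + 27/364 + 0 + 3/364 + 1/182
 = 71/28

2.536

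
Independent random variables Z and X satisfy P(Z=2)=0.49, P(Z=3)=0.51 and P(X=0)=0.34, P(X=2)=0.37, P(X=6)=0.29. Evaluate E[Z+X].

4.99

E[Z+X] = Σ_z Σ_x (z+x) · P(Z=z)P(X=x)
 = 2·0.1666 + 4·0.1813 + 8·0.1421 + 3·0.1734 + 5·0.1887 + 9·0.1479
 = 0.3332 + 0.7252 + 1.1368 + 0.5202 + 0.9435 + 1.3311
 = 4.99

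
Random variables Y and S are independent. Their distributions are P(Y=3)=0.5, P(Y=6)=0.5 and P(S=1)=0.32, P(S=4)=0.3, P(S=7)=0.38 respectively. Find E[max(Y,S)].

5.6

E[max(Y,S)] = Σ_y Σ_s max(y,s) · P(Y=y)P(S=s)
 = 3·0.16 + 4·0.15 + 7·0.19 + 6·0.16 + 6·0.15 + 7·0.19
 = 0.48 + 0.6 + 1.33 + 0.96 + 0.9 + 1.33
 = 5.6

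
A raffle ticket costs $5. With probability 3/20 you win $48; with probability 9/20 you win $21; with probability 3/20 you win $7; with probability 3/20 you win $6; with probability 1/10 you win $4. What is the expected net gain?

14

E[payout] = 48·3/20 + 21·9/20 + 7·3/20 + 6·3/20 + 4·1/10
 = 36/5 + 189/20 + 21/20 + 9/10 + 2/5
 = 19
Net = 19 - 5 = 14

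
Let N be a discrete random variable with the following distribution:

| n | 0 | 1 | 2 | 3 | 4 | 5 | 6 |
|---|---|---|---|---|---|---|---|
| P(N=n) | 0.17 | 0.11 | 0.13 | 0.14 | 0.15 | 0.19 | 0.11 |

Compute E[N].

E[N] = Σ n·P(N=n)
 = 0·0.17 + 1·0.11 + 2·0.13 + 3·0.14 + 4·0.15 + 5·0.19 + 6·0.11
 = 0 + 0.11 + 0.26 + 0.42 + 0.6 + 0.95 + 0.66
 = 3

3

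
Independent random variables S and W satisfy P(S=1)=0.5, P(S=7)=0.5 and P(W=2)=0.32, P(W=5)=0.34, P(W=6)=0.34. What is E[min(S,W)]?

2.69

E[min(S,W)] = Σ_s Σ_w min(s,w) · P(S=s)P(W=w)
 = 1·0.16 + 1·0.17 + 1·0.17 + 2·0.16 + 5·0.17 + 6·0.17
 = 0.16 + 0.17 + 0.17 + 0.32 + 0.85 + 1.02
 = 2.69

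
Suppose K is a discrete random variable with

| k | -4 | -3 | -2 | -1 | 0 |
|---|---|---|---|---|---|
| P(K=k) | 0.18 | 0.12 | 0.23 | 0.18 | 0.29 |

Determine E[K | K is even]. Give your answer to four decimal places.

P(K is even) = 0.18 + 0.23 + 0.29 = 0.7.
E[K | K is even] = [(-4)·0.18 + (-2)·0.23 + 0·0.29] / 0.7
 = -1.18 / 0.7
 = -59/35

-1.6857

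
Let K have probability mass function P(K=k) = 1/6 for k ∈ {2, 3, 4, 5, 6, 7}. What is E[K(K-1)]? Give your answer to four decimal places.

18.6667

E[K(K-1)] = Σ k(k-1)·P(K=k)
 = 2·1/6 + 6·1/6 + 12·1/6 + 20·1/6 + 30·1/6 + 42·1/6
 = 1/3 + 1 + 2 + 10/3 + 5 + 7
 = 56/3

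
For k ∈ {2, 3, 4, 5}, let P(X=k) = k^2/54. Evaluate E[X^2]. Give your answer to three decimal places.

18.111

E[X^2] = Σ x^2·P(X=x)
 = 4·2/27 + 9·1/6 + 16·8/27 + 25·25/54
 = 8/27 + 3/2 + 128/27 + 625/54
 = 163/9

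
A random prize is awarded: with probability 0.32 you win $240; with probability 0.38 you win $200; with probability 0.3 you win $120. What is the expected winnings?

188.8

E[payout] = 240·0.32 + 200·0.38 + 120·0.3
 = 76.8 + 76 + 36
 = 188.8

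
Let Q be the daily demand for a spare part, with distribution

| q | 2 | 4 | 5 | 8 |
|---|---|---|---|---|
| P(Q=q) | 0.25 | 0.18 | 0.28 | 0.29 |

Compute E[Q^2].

29.44

E[Q^2] = Σ q^2·P(Q=q)
 = 4·0.25 + 16·0.18 + 25·0.28 + 64·0.29
 = 1 + 2.88 + 7 + 18.56
 = 29.44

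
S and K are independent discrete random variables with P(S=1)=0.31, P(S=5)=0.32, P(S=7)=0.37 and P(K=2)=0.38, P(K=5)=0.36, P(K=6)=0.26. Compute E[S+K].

8.62

E[S+K] = Σ_s Σ_k (s+k) · P(S=s)P(K=k)
 = 3·0.1178 + 6·0.1116 + 7·0.0806 + 7·0.1216 + 10·0.1152 + 11·0.0832 + 9·0.1406 + 12·0.1332 + 13·0.0962
 = 0.3534 + 0.6696 + 0.5642 + 0.8512 + 1.152 + 0.9152 + 1.2654 + 1.5984 + 1.2506
 = 8.62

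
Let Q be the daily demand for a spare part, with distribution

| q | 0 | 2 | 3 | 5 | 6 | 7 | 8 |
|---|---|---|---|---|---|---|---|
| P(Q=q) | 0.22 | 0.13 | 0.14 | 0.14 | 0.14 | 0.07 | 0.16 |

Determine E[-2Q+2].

E[-2Q+2] = Σ (-2q+2)·P(Q=q)
 = 2·0.22 + (-2)·0.13 + (-4)·0.14 + (-8)·0.14 + (-10)·0.14 + (-12)·0.07 + (-14)·0.16
 = 0.44 + (-0.26) + (-0.56) + (-1.12) + (-1.4) + (-0.84) + (-2.24)
 = -5.98

-5.98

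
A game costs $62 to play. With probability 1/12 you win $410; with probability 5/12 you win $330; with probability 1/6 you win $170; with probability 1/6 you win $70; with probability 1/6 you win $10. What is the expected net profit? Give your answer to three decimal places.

151.333

E[payout] = 410·1/12 + 330·5/12 + 170·1/6 + 70·1/6 + 10·1/6
 = 205/6 + 275/2 + 85/3 + 35/3 + 5/3
 = 640/3
Net = 640/3 - 62 = 454/3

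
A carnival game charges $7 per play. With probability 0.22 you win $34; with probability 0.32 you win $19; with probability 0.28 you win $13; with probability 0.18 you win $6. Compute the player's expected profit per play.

E[payout] = 34·0.22 + 19·0.32 + 13·0.28 + 6·0.18
 = 7.48 + 6.08 + 3.64 + 1.08
 = 18.28
Net = 18.28 - 7 = 11.28

11.28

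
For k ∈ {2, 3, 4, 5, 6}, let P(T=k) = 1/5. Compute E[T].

E[T] = Σ t·P(T=t)
 = 2·1/5 + 3·1/5 + 4·1/5 + 5·1/5 + 6·1/5
 = 2/5 + 3/5 + 4/5 + 1 + 6/5
 = 4

4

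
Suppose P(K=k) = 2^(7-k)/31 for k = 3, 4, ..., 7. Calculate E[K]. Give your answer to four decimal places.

E[K] = Σ k·P(K=k)
 = 3·16/31 + 4·8/31 + 5·4/31 + 6·2/31 + 7·1/31
 = 48/31 + 32/31 + 20/31 + 12/31 + 7/31
 = 119/31

3.8387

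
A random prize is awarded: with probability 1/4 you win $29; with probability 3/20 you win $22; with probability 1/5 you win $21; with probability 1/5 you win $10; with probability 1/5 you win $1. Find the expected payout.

E[payout] = 29·1/4 + 22·3/20 + 21·1/5 + 10·1/5 + 1·1/5
 = 29/4 + 33/10 + 21/5 + 2 + 1/5
 = 339/20

16.95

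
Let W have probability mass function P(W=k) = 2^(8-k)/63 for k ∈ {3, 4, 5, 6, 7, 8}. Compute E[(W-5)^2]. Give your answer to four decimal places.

E[(W-5)^2] = Σ (w-5)^2·P(W=w)
 = 4·32/63 + 1·16/63 + 0·8/63 + 1·4/63 + 4·2/63 + 9·1/63
 = 128/63 + 16/63 + 0 + 4/63 + 8/63 + 1/7
 = 55/21

2.6190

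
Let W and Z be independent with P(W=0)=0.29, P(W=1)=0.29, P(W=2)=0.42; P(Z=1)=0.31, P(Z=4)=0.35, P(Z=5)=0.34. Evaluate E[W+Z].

E[W+Z] = Σ_w Σ_z (w+z) · P(W=w)P(Z=z)
 = 1·0.0899 + 4·0.1015 + 5·0.0986 + 2·0.0899 + 5·0.1015 + 6·0.0986 + 3·0.1302 + 6·0.147 + 7·0.1428
 = 0.0899 + 0.406 + 0.493 + 0.1798 + 0.5075 + 0.5916 + 0.3906 + 0.882 + 0.9996
 = 4.54

4.54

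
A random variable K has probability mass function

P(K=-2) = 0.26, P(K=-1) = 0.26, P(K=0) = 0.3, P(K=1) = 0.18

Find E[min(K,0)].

E[min(K,0)] = Σ min(k,0)·P(K=k)
 = (-2)·0.26 + (-1)·0.26 + 0·0.3 + 0·0.18
 = (-0.52) + (-0.26) + 0 + 0
 = -0.78

-0.78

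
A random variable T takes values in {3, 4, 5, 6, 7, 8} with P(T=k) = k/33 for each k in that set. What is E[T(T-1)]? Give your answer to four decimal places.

E[T(T-1)] = Σ t(t-1)·P(T=t)
 = 6·1/11 + 12·4/33 + 20·5/33 + 30·2/11 + 42·7/33 + 56·8/33
 = 6/11 + 16/11 + 100/33 + 60/11 + 98/11 + 448/33
 = 1088/33

32.9697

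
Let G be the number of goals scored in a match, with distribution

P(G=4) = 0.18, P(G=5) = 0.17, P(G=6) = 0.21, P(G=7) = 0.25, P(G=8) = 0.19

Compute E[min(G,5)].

4.82

E[min(G,5)] = Σ min(g,5)·P(G=g)
 = 4·0.18 + 5·0.17 + 5·0.21 + 5·0.25 + 5·0.19
 = 0.72 + 0.85 + 1.05 + 1.25 + 0.95
 = 4.82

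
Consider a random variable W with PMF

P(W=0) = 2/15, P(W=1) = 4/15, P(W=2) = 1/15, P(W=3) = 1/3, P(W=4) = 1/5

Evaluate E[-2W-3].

E[-2W-3] = Σ (-2w-3)·P(W=w)
 = (-3)·2/15 + (-5)·4/15 + (-7)·1/15 + (-9)·1/3 + (-11)·1/5
 = (-2/5) + (-4/3) + (-7/15) + (-3) + (-11/5)
 = -37/5

-7.4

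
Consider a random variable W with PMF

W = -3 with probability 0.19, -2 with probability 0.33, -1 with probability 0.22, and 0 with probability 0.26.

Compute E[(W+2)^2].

1.45

E[(W+2)^2] = Σ (w+2)^2·P(W=w)
 = 1·0.19 + 0·0.33 + 1·0.22 + 4·0.26
 = 0.19 + 0 + 0.22 + 1.04
 = 1.45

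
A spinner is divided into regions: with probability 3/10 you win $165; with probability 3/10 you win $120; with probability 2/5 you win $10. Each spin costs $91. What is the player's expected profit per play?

E[payout] = 165·3/10 + 120·3/10 + 10·2/5
 = 99/2 + 36 + 4
 = 179/2
Net = 179/2 - 91 = -3/2

-1.5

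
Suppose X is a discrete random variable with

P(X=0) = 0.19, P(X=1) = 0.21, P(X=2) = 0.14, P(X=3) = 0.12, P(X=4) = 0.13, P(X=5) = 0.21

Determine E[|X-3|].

1.68

E[|X-3|] = Σ |x-3|·P(X=x)
 = 3·0.19 + 2·0.21 + 1·0.14 + 0·0.12 + 1·0.13 + 2·0.21
 = 0.57 + 0.42 + 0.14 + 0 + 0.13 + 0.42
 = 1.68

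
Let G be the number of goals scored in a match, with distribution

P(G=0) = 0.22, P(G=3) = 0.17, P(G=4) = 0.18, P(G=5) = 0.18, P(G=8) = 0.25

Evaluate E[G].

E[G] = Σ g·P(G=g)
 = 0·0.22 + 3·0.17 + 4·0.18 + 5·0.18 + 8·0.25
 = 0 + 0.51 + 0.72 + 0.9 + 2
 = 4.13

4.13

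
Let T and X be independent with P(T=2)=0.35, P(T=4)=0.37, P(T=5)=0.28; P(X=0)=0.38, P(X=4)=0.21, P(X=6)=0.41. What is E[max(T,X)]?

4.7192

E[max(T,X)] = Σ_t Σ_x max(t,x) · P(T=t)P(X=x)
 = 2·0.133 + 4·0.0735 + 6·0.1435 + 4·0.1406 + 4·0.0777 + 6·0.1517 + 5·0.1064 + 5·0.0588 + 6·0.1148
 = 0.266 + 0.294 + 0.861 + 0.5624 + 0.3108 + 0.9102 + 0.532 + 0.294 + 0.6888
 = 4.7192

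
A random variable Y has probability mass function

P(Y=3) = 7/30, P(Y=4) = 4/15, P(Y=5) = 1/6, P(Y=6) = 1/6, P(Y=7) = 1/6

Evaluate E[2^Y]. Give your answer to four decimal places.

43.4667

E[2^Y] = Σ 2^y·P(Y=y)
 = 8·7/30 + 16·4/15 + 32·1/6 + 64·1/6 + 128·1/6
 = 28/15 + 64/15 + 16/3 + 32/3 + 64/3
 = 652/15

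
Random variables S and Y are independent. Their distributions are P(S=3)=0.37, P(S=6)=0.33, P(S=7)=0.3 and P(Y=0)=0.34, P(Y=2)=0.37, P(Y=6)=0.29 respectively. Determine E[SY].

E[SY] = Σ_s Σ_y sy · P(S=s)P(Y=y)
 = 0·0.1258 + 6·0.1369 + 18·0.1073 + 0·0.1122 + 12·0.1221 + 36·0.0957 + 0·0.102 + 14·0.111 + 42·0.087
 = 0 + 0.8214 + 1.9314 + 0 + 1.4652 + 3.4452 + 0 + 1.554 + 3.654
 = 12.8712

12.8712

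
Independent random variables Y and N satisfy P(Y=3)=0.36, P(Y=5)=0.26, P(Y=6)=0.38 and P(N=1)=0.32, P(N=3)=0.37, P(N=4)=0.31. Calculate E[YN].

E[YN] = Σ_y Σ_n yn · P(Y=y)P(N=n)
 = 3·0.1152 + 9·0.1332 + 12·0.1116 + 5·0.0832 + 15·0.0962 + 20·0.0806 + 6·0.1216 + 18·0.1406 + 24·0.1178
 = 0.3456 + 1.1988 + 1.3392 + 0.416 + 1.443 + 1.612 + 0.7296 + 2.5308 + 2.8272
 = 12.4422

12.4422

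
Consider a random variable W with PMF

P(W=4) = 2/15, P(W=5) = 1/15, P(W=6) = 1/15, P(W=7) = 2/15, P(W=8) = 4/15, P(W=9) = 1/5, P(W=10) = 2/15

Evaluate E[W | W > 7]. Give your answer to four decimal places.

P(W > 7) = 4/15 + 1/5 + 2/15 = 3/5.
E[W | W > 7] = [8·4/15 + 9·1/5 + 10·2/15] / (3/5)
 = 79/15 / (3/5)
 = 79/9

8.7778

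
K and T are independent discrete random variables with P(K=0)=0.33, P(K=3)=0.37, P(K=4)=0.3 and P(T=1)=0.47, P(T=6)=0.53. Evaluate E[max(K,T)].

4.4208

E[max(K,T)] = Σ_k Σ_t max(k,t) · P(K=k)P(T=t)
 = 1·0.1551 + 6·0.1749 + 3·0.1739 + 6·0.1961 + 4·0.141 + 6·0.159
 = 0.1551 + 1.0494 + 0.5217 + 1.1766 + 0.564 + 0.954
 = 4.4208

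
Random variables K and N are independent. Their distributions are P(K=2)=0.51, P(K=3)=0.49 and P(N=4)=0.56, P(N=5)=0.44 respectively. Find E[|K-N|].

E[|K-N|] = Σ_k Σ_n |k-n| · P(K=k)P(N=n)
 = 2·0.2856 + 3·0.2244 + 1·0.2744 + 2·0.2156
 = 0.5712 + 0.6732 + 0.2744 + 0.4312
 = 1.95

1.95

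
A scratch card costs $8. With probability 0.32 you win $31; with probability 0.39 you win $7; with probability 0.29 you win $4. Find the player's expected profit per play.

5.81

E[payout] = 31·0.32 + 7·0.39 + 4·0.29
 = 9.92 + 2.73 + 1.16
 = 13.81
Net = 13.81 - 8 = 5.81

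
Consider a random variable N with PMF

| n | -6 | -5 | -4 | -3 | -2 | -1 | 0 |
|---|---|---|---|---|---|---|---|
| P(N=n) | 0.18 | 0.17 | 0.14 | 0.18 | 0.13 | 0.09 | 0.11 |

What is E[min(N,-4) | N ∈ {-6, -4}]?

-5.125

P(N ∈ {-6, -4}) = 0.18 + 0.14 = 0.32.
E[min(N,-4) | N ∈ {-6, -4}] = [(-6)·0.18 + (-4)·0.14] / 0.32
 = -1.64 / 0.32
 = -41/8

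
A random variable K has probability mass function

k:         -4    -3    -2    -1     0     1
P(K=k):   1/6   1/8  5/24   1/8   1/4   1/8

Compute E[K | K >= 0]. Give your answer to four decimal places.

0.3333

P(K >= 0) = 1/4 + 1/8 = 3/8.
E[K | K >= 0] = [0·1/4 + 1·1/8] / (3/8)
 = 1/8 / (3/8)
 = 1/3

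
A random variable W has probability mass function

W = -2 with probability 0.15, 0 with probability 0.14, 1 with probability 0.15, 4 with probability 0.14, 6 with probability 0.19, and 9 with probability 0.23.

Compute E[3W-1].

E[3W-1] = Σ (3w-1)·P(W=w)
 = (-7)·0.15 + (-1)·0.14 + 2·0.15 + 11·0.14 + 17·0.19 + 26·0.23
 = (-1.05) + (-0.14) + 0.3 + 1.54 + 3.23 + 5.98
 = 9.86

9.86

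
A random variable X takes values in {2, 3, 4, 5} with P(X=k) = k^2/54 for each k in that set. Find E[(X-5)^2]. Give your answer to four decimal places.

E[(X-5)^2] = Σ (x-5)^2·P(X=x)
 = 9·2/27 + 4·1/6 + 1·8/27 + 0·25/54
 = 2/3 + 2/3 + 8/27 + 0
 = 44/27

1.6296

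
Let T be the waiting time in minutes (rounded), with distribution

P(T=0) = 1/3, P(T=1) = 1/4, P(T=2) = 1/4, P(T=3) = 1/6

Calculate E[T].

1.25

E[T] = Σ t·P(T=t)
 = 0·1/3 + 1·1/4 + 2·1/4 + 3·1/6
 = 0 + 1/4 + 1/2 + 1/2
 = 5/4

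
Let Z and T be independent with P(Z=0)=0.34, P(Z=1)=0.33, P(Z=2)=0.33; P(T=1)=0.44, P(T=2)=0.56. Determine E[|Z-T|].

E[|Z-T|] = Σ_z Σ_t |z-t| · P(Z=z)P(T=t)
 = 1·0.1496 + 2·0.1904 + 0·0.1452 + 1·0.1848 + 1·0.1452 + 0·0.1848
 = 0.1496 + 0.3808 + 0 + 0.1848 + 0.1452 + 0
 = 0.8604

0.8604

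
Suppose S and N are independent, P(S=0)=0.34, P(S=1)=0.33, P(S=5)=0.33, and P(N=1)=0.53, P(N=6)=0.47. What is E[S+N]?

E[S+N] = Σ_s Σ_n (s+n) · P(S=s)P(N=n)
 = 1·0.1802 + 6·0.1598 + 2·0.1749 + 7·0.1551 + 6·0.1749 + 11·0.1551
 = 0.1802 + 0.9588 + 0.3498 + 1.0857 + 1.0494 + 1.7061
 = 5.33

5.33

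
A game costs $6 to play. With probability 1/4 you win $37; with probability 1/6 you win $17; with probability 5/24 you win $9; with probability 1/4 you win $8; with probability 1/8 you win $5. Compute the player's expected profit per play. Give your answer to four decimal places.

E[payout] = 37·1/4 + 17·1/6 + 9·5/24 + 8·1/4 + 5·1/8
 = 37/4 + 17/6 + 15/8 + 2 + 5/8
 = 199/12
Net = 199/12 - 6 = 127/12

10.5833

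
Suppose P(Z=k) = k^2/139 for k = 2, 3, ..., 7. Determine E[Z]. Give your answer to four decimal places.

5.6331

E[Z] = Σ z·P(Z=z)
 = 2·4/139 + 3·9/139 + 4·16/139 + 5·25/139 + 6·36/139 + 7·49/139
 = 8/139 + 27/139 + 64/139 + 125/139 + 216/139 + 343/139
 = 783/139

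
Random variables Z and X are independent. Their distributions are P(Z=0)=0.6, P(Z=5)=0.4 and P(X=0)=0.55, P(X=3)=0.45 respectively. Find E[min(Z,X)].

E[min(Z,X)] = Σ_z Σ_x min(z,x) · P(Z=z)P(X=x)
 = 0·0.33 + 0·0.27 + 0·0.22 + 3·0.18
 = 0 + 0 + 0 + 0.54
 = 0.54

0.54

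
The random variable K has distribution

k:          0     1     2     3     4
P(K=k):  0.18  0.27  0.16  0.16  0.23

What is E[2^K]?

E[2^K] = Σ 2^k·P(K=k)
 = 1·0.18 + 2·0.27 + 4·0.16 + 8·0.16 + 16·0.23
 = 0.18 + 0.54 + 0.64 + 1.28 + 3.68
 = 6.32

6.32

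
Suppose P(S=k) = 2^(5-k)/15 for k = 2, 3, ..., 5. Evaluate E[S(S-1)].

E[S(S-1)] = Σ s(s-1)·P(S=s)
 = 2·8/15 + 6·4/15 + 12·2/15 + 20·1/15
 = 16/15 + 8/5 + 8/5 + 4/3
 = 28/5

5.6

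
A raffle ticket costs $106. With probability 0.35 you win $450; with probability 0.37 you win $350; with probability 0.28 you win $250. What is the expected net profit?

E[payout] = 450·0.35 + 350·0.37 + 250·0.28
 = 157.5 + 129.5 + 70
 = 357
Net = 357 - 106 = 251

251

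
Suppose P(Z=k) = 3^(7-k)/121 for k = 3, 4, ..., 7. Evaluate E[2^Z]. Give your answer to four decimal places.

13.9504

E[2^Z] = Σ 2^z·P(Z=z)
 = 8·81/121 + 16·27/121 + 32·9/121 + 64·3/121 + 128·1/121
 = 648/121 + 432/121 + 288/121 + 192/121 + 128/121
 = 1688/121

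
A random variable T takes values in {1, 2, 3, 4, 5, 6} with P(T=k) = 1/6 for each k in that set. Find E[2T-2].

E[2T-2] = Σ (2t-2)·P(T=t)
 = 0·1/6 + 2·1/6 + 4·1/6 + 6·1/6 + 8·1/6 + 10·1/6
 = 0 + 1/3 + 2/3 + 1 + 4/3 + 5/3
 = 5

5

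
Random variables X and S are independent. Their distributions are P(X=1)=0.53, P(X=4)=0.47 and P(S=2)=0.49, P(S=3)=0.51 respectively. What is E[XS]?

6.0491

E[XS] = Σ_x Σ_s xs · P(X=x)P(S=s)
 = 2·0.2597 + 3·0.2703 + 8·0.2303 + 12·0.2397
 = 0.5194 + 0.8109 + 1.8424 + 2.8764
 = 6.0491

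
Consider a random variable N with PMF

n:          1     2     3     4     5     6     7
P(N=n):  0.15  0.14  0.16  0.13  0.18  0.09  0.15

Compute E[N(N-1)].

15.4

E[N(N-1)] = Σ n(n-1)·P(N=n)
 = 0·0.15 + 2·0.14 + 6·0.16 + 12·0.13 + 20·0.18 + 30·0.09 + 42·0.15
 = 0 + 0.28 + 0.96 + 1.56 + 3.6 + 2.7 + 6.3
 = 15.4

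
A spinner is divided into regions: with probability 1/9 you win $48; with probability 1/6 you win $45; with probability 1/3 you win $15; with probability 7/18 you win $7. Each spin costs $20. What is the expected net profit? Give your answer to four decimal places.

0.5556

E[payout] = 48·1/9 + 45·1/6 + 15·1/3 + 7·7/18
 = 16/3 + 15/2 + 5 + 49/18
 = 185/9
Net = 185/9 - 20 = 5/9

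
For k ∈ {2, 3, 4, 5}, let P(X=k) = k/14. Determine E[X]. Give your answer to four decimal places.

3.8571

E[X] = Σ x·P(X=x)
 = 2·1/7 + 3·3/14 + 4·2/7 + 5·5/14
 = 2/7 + 9/14 + 8/7 + 25/14
 = 27/7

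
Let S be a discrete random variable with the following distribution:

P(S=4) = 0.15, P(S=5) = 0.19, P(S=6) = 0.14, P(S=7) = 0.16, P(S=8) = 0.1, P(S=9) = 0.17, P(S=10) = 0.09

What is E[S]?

6.74

E[S] = Σ s·P(S=s)
 = 4·0.15 + 5·0.19 + 6·0.14 + 7·0.16 + 8·0.1 + 9·0.17 + 10·0.09
 = 0.6 + 0.95 + 0.84 + 1.12 + 0.8 + 1.53 + 0.9
 = 6.74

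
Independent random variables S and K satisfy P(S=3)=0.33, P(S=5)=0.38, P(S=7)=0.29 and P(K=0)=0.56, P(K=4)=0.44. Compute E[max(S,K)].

E[max(S,K)] = Σ_s Σ_k max(s,k) · P(S=s)P(K=k)
 = 3·0.1848 + 4·0.1452 + 5·0.2128 + 5·0.1672 + 7·0.1624 + 7·0.1276
 = 0.5544 + 0.5808 + 1.064 + 0.836 + 1.1368 + 0.8932
 = 5.0652

5.0652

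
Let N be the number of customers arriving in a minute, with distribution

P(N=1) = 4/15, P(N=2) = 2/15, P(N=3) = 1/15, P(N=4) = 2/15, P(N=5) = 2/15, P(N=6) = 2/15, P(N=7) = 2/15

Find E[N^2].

18.2

E[N^2] = Σ n^2·P(N=n)
 = 1·4/15 + 4·2/15 + 9·1/15 + 16·2/15 + 25·2/15 + 36·2/15 + 49·2/15
 = 4/15 + 8/15 + 3/5 + 32/15 + 10/3 + 24/5 + 98/15
 = 91/5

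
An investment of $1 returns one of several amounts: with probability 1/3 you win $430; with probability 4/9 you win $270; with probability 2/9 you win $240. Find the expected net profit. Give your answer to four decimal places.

E[payout] = 430·1/3 + 270·4/9 + 240·2/9
 = 430/3 + 120 + 160/3
 = 950/3
Net = 950/3 - 1 = 947/3

315.6667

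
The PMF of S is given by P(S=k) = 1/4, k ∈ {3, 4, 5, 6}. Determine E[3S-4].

9.5

E[3S-4] = Σ (3s-4)·P(S=s)
 = 5·1/4 + 8·1/4 + 11·1/4 + 14·1/4
 = 5/4 + 2 + 11/4 + 7/2
 = 19/2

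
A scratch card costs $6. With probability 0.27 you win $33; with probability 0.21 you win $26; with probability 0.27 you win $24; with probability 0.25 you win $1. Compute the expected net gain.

15.1

E[payout] = 33·0.27 + 26·0.21 + 24·0.27 + 1·0.25
 = 8.91 + 5.46 + 6.48 + 0.25
 = 21.1
Net = 21.1 - 6 = 15.1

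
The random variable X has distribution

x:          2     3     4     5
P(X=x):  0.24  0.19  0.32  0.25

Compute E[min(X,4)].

3.33

E[min(X,4)] = Σ min(x,4)·P(X=x)
 = 2·0.24 + 3·0.19 + 4·0.32 + 4·0.25
 = 0.48 + 0.57 + 1.28 + 1
 = 3.33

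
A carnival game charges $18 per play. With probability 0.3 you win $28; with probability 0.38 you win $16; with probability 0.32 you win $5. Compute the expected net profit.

E[payout] = 28·0.3 + 16·0.38 + 5·0.32
 = 8.4 + 6.08 + 1.6
 = 16.08
Net = 16.08 - 18 = -1.92

-1.92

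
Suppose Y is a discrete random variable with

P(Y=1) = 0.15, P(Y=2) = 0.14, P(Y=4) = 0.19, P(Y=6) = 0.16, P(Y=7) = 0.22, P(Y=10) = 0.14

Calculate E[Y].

E[Y] = Σ y·P(Y=y)
 = 1·0.15 + 2·0.14 + 4·0.19 + 6·0.16 + 7·0.22 + 10·0.14
 = 0.15 + 0.28 + 0.76 + 0.96 + 1.54 + 1.4
 = 5.09

5.09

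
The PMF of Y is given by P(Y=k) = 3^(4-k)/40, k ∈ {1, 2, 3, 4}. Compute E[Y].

1.45

E[Y] = Σ y·P(Y=y)
 = 1·27/40 + 2·9/40 + 3·3/40 + 4·1/40
 = 27/40 + 9/20 + 9/40 + 1/10
 = 29/20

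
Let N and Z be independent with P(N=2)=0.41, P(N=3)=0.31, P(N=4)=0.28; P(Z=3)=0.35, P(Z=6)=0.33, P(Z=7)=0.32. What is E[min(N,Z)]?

2.772

E[min(N,Z)] = Σ_n Σ_z min(n,z) · P(N=n)P(Z=z)
 = 2·0.1435 + 2·0.1353 + 2·0.1312 + 3·0.1085 + 3·0.1023 + 3·0.0992 + 3·0.098 + 4·0.0924 + 4·0.0896
 = 0.287 + 0.2706 + 0.2624 + 0.3255 + 0.3069 + 0.2976 + 0.294 + 0.3696 + 0.3584
 = 2.772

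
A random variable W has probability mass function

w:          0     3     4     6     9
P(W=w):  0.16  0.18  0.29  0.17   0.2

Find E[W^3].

E[W^3] = Σ w^3·P(W=w)
 = 0·0.16 + 27·0.18 + 64·0.29 + 216·0.17 + 729·0.2
 = 0 + 4.86 + 18.56 + 36.72 + 145.8
 = 205.94

205.94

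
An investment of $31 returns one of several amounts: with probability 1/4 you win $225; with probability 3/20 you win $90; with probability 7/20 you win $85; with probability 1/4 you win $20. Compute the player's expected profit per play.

E[payout] = 225·1/4 + 90·3/20 + 85·7/20 + 20·1/4
 = 225/4 + 27/2 + 119/4 + 5
 = 209/2
Net = 209/2 - 31 = 147/2

73.5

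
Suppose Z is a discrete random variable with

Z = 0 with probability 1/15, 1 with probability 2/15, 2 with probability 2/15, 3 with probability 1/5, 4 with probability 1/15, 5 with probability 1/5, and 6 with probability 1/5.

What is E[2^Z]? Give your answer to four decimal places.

22.7333

E[2^Z] = Σ 2^z·P(Z=z)
 = 1·1/15 + 2·2/15 + 4·2/15 + 8·1/5 + 16·1/15 + 32·1/5 + 64·1/5
 = 1/15 + 4/15 + 8/15 + 8/5 + 16/15 + 32/5 + 64/5
 = 341/15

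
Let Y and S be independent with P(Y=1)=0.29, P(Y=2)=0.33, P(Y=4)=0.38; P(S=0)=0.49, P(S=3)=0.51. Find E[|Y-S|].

E[|Y-S|] = Σ_y Σ_s |y-s| · P(Y=y)P(S=s)
 = 1·0.1421 + 2·0.1479 + 2·0.1617 + 1·0.1683 + 4·0.1862 + 1·0.1938
 = 0.1421 + 0.2958 + 0.3234 + 0.1683 + 0.7448 + 0.1938
 = 1.8682

1.8682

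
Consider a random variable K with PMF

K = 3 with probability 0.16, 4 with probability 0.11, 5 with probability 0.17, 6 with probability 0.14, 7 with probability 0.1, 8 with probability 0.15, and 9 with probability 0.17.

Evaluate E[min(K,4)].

E[min(K,4)] = Σ min(k,4)·P(K=k)
 = 3·0.16 + 4·0.11 + 4·0.17 + 4·0.14 + 4·0.1 + 4·0.15 + 4·0.17
 = 0.48 + 0.44 + 0.68 + 0.56 + 0.4 + 0.6 + 0.68
 = 3.84

3.84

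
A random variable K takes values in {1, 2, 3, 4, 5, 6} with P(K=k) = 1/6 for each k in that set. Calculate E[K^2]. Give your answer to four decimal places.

15.1667

E[K^2] = Σ k^2·P(K=k)
 = 1·1/6 + 4·1/6 + 9·1/6 + 16·1/6 + 25·1/6 + 36·1/6
 = 1/6 + 2/3 + 3/2 + 8/3 + 25/6 + 6
 = 91/6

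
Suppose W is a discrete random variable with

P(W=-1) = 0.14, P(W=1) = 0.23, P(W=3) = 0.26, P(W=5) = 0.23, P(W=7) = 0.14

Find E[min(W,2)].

E[min(W,2)] = Σ min(w,2)·P(W=w)
 = (-1)·0.14 + 1·0.23 + 2·0.26 + 2·0.23 + 2·0.14
 = (-0.14) + 0.23 + 0.52 + 0.46 + 0.28
 = 1.35

1.35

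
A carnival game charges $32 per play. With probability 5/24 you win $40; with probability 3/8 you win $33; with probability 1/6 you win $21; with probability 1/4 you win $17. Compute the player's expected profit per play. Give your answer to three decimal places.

-3.542

E[payout] = 40·5/24 + 33·3/8 + 21·1/6 + 17·1/4
 = 25/3 + 99/8 + 7/2 + 17/4
 = 683/24
Net = 683/24 - 32 = -85/24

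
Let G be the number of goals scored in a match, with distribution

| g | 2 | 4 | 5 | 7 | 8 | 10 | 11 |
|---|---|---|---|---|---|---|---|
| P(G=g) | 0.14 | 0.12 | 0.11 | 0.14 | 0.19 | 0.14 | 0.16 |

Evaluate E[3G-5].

E[3G-5] = Σ (3g-5)·P(G=g)
 = 1·0.14 + 7·0.12 + 10·0.11 + 16·0.14 + 19·0.19 + 25·0.14 + 28·0.16
 = 0.14 + 0.84 + 1.1 + 2.24 + 3.61 + 3.5 + 4.48
 = 15.91

15.91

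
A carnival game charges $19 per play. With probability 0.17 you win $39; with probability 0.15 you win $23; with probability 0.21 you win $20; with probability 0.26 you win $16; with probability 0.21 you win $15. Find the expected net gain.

2.59

E[payout] = 39·0.17 + 23·0.15 + 20·0.21 + 16·0.26 + 15·0.21
 = 6.63 + 3.45 + 4.2 + 4.16 + 3.15
 = 21.59
Net = 21.59 - 19 = 2.59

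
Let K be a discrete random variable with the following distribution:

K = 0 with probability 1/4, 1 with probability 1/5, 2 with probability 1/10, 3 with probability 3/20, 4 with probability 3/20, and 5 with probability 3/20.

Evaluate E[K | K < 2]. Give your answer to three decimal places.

P(K < 2) = 1/4 + 1/5 = 9/20.
E[K | K < 2] = [0·1/4 + 1·1/5] / (9/20)
 = 1/5 / (9/20)
 = 4/9

0.444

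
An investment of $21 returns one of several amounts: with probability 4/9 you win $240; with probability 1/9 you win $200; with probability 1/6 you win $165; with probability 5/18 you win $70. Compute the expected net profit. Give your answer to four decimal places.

E[payout] = 240·4/9 + 200·1/9 + 165·1/6 + 70·5/18
 = 320/3 + 200/9 + 55/2 + 175/9
 = 1055/6
Net = 1055/6 - 21 = 929/6

154.8333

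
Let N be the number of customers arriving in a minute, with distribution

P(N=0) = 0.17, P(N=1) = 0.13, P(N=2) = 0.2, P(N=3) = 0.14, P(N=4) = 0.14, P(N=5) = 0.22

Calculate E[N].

E[N] = Σ n·P(N=n)
 = 0·0.17 + 1·0.13 + 2·0.2 + 3·0.14 + 4·0.14 + 5·0.22
 = 0 + 0.13 + 0.4 + 0.42 + 0.56 + 1.1
 = 2.61

2.61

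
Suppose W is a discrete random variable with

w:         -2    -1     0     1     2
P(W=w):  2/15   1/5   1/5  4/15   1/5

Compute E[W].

0.2

E[W] = Σ w·P(W=w)
 = (-2)·2/15 + (-1)·1/5 + 0·1/5 + 1·4/15 + 2·1/5
 = (-4/15) + (-1/5) + 0 + 4/15 + 2/5
 = 1/5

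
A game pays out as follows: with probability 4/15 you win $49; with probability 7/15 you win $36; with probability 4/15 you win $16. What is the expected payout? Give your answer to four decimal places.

34.1333

E[payout] = 49·4/15 + 36·7/15 + 16·4/15
 = 196/15 + 84/5 + 64/15
 = 512/15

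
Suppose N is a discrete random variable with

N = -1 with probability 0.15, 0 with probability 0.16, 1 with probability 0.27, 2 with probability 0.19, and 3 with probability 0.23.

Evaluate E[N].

1.19

E[N] = Σ n·P(N=n)
 = (-1)·0.15 + 0·0.16 + 1·0.27 + 2·0.19 + 3·0.23
 = (-0.15) + 0 + 0.27 + 0.38 + 0.69
 = 1.19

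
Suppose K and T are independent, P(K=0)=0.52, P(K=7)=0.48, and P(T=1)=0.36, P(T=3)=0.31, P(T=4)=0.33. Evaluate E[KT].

8.7696

E[KT] = Σ_k Σ_t kt · P(K=k)P(T=t)
 = 0·0.1872 + 0·0.1612 + 0·0.1716 + 7·0.1728 + 21·0.1488 + 28·0.1584
 = 0 + 0 + 0 + 1.2096 + 3.1248 + 4.4352
 = 8.7696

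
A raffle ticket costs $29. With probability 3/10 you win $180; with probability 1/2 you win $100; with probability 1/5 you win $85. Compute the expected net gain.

E[payout] = 180·3/10 + 100·1/2 + 85·1/5
 = 54 + 50 + 17
 = 121
Net = 121 - 29 = 92

92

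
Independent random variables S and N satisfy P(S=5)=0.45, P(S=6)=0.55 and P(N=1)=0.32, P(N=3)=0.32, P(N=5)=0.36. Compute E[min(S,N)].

3.08

E[min(S,N)] = Σ_s Σ_n min(s,n) · P(S=s)P(N=n)
 = 1·0.144 + 3·0.144 + 5·0.162 + 1·0.176 + 3·0.176 + 5·0.198
 = 0.144 + 0.432 + 0.81 + 0.176 + 0.528 + 0.99
 = 3.08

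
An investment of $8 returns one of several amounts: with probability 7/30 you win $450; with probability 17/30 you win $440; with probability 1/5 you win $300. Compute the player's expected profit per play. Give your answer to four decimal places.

E[payout] = 450·7/30 + 440·17/30 + 300·1/5
 = 105 + 748/3 + 60
 = 1243/3
Net = 1243/3 - 8 = 1219/3

406.3333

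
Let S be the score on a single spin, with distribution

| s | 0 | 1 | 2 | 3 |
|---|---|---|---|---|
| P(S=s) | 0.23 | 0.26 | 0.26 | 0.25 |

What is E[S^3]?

9.09

E[S^3] = Σ s^3·P(S=s)
 = 0·0.23 + 1·0.26 + 8·0.26 + 27·0.25
 = 0 + 0.26 + 2.08 + 6.75
 = 9.09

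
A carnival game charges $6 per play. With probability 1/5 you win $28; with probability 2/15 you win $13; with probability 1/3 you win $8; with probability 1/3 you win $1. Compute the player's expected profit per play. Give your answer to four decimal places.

4.3333

E[payout] = 28·1/5 + 13·2/15 + 8·1/3 + 1·1/3
 = 28/5 + 26/15 + 8/3 + 1/3
 = 31/3
Net = 31/3 - 6 = 13/3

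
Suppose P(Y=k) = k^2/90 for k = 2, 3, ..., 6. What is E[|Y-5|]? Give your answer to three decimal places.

E[|Y-5|] = Σ |y-5|·P(Y=y)
 = 3·2/45 + 2·1/10 + 1·8/45 + 0·5/18 + 1·2/5
 = 2/15 + 1/5 + 8/45 + 0 + 2/5
 = 41/45

0.911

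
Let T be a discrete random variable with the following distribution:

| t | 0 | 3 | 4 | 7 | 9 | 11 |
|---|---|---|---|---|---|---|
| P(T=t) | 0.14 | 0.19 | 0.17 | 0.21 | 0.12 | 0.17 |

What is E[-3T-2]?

E[-3T-2] = Σ (-3t-2)·P(T=t)
 = (-2)·0.14 + (-11)·0.19 + (-14)·0.17 + (-23)·0.21 + (-29)·0.12 + (-35)·0.17
 = (-0.28) + (-2.09) + (-2.38) + (-4.83) + (-3.48) + (-5.95)
 = -19.01

-19.01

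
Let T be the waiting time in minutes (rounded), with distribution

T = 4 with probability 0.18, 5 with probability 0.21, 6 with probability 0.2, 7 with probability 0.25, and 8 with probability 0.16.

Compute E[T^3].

248.64

E[T^3] = Σ t^3·P(T=t)
 = 64·0.18 + 125·0.21 + 216·0.2 + 343·0.25 + 512·0.16
 = 11.52 + 26.25 + 43.2 + 85.75 + 81.92
 = 248.64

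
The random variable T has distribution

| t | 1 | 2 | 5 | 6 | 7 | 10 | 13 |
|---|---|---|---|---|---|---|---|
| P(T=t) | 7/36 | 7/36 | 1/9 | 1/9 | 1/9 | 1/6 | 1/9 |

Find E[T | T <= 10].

4.78125

P(T <= 10) = 7/36 + 7/36 + 1/9 + 1/9 + 1/9 + 1/6 = 8/9.
E[T | T <= 10] = [1·7/36 + 2·7/36 + 5·1/9 + 6·1/9 + 7·1/9 + 10·1/6] / (8/9)
 = 17/4 / (8/9)
 = 153/32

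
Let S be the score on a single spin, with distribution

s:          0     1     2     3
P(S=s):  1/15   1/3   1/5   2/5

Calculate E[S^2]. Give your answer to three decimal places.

4.733

E[S^2] = Σ s^2·P(S=s)
 = 0·1/15 + 1·1/3 + 4·1/5 + 9·2/5
 = 0 + 1/3 + 4/5 + 18/5
 = 71/15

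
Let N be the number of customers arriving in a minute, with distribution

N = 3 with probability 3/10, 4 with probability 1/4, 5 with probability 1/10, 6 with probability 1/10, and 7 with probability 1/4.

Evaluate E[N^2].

E[N^2] = Σ n^2·P(N=n)
 = 9·3/10 + 16·1/4 + 25·1/10 + 36·1/10 + 49·1/4
 = 27/10 + 4 + 5/2 + 18/5 + 49/4
 = 501/20

25.05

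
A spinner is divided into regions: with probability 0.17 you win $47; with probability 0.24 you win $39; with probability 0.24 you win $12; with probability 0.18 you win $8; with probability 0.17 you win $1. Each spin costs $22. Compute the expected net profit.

E[payout] = 47·0.17 + 39·0.24 + 12·0.24 + 8·0.18 + 1·0.17
 = 7.99 + 9.36 + 2.88 + 1.44 + 0.17
 = 21.84
Net = 21.84 - 22 = -0.16

-0.16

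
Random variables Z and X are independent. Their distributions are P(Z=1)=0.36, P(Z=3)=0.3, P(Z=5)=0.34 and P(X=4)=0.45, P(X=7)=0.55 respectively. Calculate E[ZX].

16.724

E[ZX] = Σ_z Σ_x zx · P(Z=z)P(X=x)
 = 4·0.162 + 7·0.198 + 12·0.135 + 21·0.165 + 20·0.153 + 35·0.187
 = 0.648 + 1.386 + 1.62 + 3.465 + 3.06 + 6.545
 = 16.724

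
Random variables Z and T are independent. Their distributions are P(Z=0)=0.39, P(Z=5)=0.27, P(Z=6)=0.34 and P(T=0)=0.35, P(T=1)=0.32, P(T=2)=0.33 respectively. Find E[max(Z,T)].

E[max(Z,T)] = Σ_z Σ_t max(z,t) · P(Z=z)P(T=t)
 = 0·0.1365 + 1·0.1248 + 2·0.1287 + 5·0.0945 + 5·0.0864 + 5·0.0891 + 6·0.119 + 6·0.1088 + 6·0.1122
 = 0 + 0.1248 + 0.2574 + 0.4725 + 0.432 + 0.4455 + 0.714 + 0.6528 + 0.6732
 = 3.7722

3.7722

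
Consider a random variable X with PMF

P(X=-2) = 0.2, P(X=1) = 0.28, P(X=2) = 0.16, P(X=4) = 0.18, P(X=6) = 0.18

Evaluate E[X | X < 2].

P(X < 2) = 0.2 + 0.28 = 0.48.
E[X | X < 2] = [(-2)·0.2 + 1·0.28] / 0.48
 = -0.12 / 0.48
 = -1/4

-0.25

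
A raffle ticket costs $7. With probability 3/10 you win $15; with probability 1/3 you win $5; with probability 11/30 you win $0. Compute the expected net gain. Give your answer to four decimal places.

E[payout] = 15·3/10 + 5·1/3 + 0·11/30
 = 9/2 + 5/3 + 0
 = 37/6
Net = 37/6 - 7 = -5/6

-0.8333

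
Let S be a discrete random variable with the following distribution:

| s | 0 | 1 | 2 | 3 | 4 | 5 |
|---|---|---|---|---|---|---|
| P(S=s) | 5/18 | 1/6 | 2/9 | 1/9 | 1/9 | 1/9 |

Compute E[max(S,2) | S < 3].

P(S < 3) = 5/18 + 1/6 + 2/9 = 2/3.
E[max(S,2) | S < 3] = [2·5/18 + 2·1/6 + 2·2/9] / (2/3)
 = 4/3 / (2/3)
 = 2

2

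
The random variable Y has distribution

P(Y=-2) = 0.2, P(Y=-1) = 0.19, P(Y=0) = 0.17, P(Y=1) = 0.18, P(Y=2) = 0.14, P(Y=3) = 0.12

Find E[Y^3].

E[Y^3] = Σ y^3·P(Y=y)
 = (-8)·0.2 + (-1)·0.19 + 0·0.17 + 1·0.18 + 8·0.14 + 27·0.12
 = (-1.6) + (-0.19) + 0 + 0.18 + 1.12 + 3.24
 = 2.75

2.75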